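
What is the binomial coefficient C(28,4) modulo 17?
7

Using Lucas' theorem:
Write n=28 and k=4 in base 17:
n in base 17: [1, 11]
k in base 17: [0, 4]
C(28,4) mod 17 = ∏ C(n_i, k_i) mod 17
Digit binomials (mod 17): C(1,0) = 1; C(11,4) = 330 ≡ 7
Product: 1 × 7 = 7 ≡ 7 (mod 17)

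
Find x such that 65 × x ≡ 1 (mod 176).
65

gcd(65, 176) = 1, so the inverse exists.
Extended Euclidean algorithm on (176, 65):
176 = 2 × 65 + 46  ⟹  46 = (1)·176 + (-2)·65
65 = 1 × 46 + 19  ⟹  19 = (-1)·176 + (3)·65
46 = 2 × 19 + 8  ⟹  8 = (3)·176 + (-8)·65
19 = 2 × 8 + 3  ⟹  3 = (-7)·176 + (19)·65
8 = 2 × 3 + 2  ⟹  2 = (17)·176 + (-46)·65
3 = 1 × 2 + 1  ⟹  1 = (-24)·176 + (65)·65
So (65)·65 ≡ 1 (mod 176), i.e. 65^(-1) ≡ 65 (mod 176).
Check: 65 × 65 = 4225 ≡ 1 (mod 176)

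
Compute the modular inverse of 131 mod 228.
47

gcd(131, 228) = 1, so the inverse exists.
Extended Euclidean algorithm on (228, 131):
228 = 1 × 131 + 97  ⟹  97 = (1)·228 + (-1)·131
131 = 1 × 97 + 34  ⟹  34 = (-1)·228 + (2)·131
97 = 2 × 34 + 29  ⟹  29 = (3)·228 + (-5)·131
34 = 1 × 29 + 5  ⟹  5 = (-4)·228 + (7)·131
29 = 5 × 5 + 4  ⟹  4 = (23)·228 + (-40)·131
5 = 1 × 4 + 1  ⟹  1 = (-27)·228 + (47)·131
So (47)·131 ≡ 1 (mod 228), i.e. 131^(-1) ≡ 47 (mod 228).
Check: 131 × 47 = 6157 ≡ 1 (mod 228)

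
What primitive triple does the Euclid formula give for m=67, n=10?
(4389, 1340, 4589)

Euclid's formula: a = m² - n², b = 2mn, c = m² + n²
m = 67, n = 10
a = 67² - 10² = 4489 - 100 = 4389
b = 2 × 67 × 10 = 1340
c = 67² + 10² = 4489 + 100 = 4589
Verification: 4389² + 1340² = 19263321 + 1795600 = 21058921 = 4589² ✓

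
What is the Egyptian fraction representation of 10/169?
1/17 + 1/2873

Greedy algorithm:
10/169: ceiling(169/10) = 17, use 1/17
1/2873: ceiling(2873/1) = 2873, use 1/2873
Result: 10/169 = 1/17 + 1/2873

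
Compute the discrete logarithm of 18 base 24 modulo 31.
2

Baby-step giant-step with step n = ⌈√31⌉ = 6.
Baby steps 24^j mod 31 (j:value) for j=0..5: 0:1, 1:24, 2:18, 3:29, 4:14, 5:26.
h = 18 is already in the table at j=2, so x = 2.
Check: 24^2 ≡ 18 (mod 31).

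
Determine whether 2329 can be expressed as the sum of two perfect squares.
5² + 48² (a=5, b=48)

Factorization: 2329 = 17 × 137
By Fermat: n is sum of two squares iff every prime p ≡ 3 (mod 4) appears to even power.
All primes ≡ 3 (mod 4) appear to even power.
Search a = 0, 1, 2, … for 2329 - a² a perfect square: first hit at a = 5: 2329 - 25 = 2304 = 48².
2329 = 5² + 48² = 25 + 2304 ✓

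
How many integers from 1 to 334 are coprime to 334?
166

334 = 2 × 167
φ(n) = n × ∏(1 - 1/p) for each prime p dividing n
φ(334) = 334 × (1 - 1/2) × (1 - 1/167) = 166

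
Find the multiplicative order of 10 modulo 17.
16

17 is prime, so ord(10) divides φ(17) = 16.
Divisors of 16: 1, 2, 4, 8, 16.
Repeated squaring: 10^1 ≡ 10, 10^2 ≡ 15, 10^4 ≡ 4, 10^8 ≡ 16, 10^16 ≡ 1 (mod 17).
Test 10^d mod 17 for each divisor d in increasing order:
10^1 ≡ 10
10^2 ≡ 15
10^4 ≡ 4
10^8 ≡ 16
10^16 ≡ 1  ← first divisor giving 1
The order is 16.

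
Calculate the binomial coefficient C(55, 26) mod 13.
6

Using Lucas' theorem:
Write n=55 and k=26 in base 13:
n in base 13: [4, 3]
k in base 13: [2, 0]
C(55,26) mod 13 = ∏ C(n_i, k_i) mod 13
Digit binomials (mod 13): C(4,2) = 6; C(3,0) = 1
Product: 6 × 1 = 6 ≡ 6 (mod 13)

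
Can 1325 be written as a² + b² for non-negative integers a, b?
10² + 35² (a=10, b=35)

Factorization: 1325 = 5^2 × 53
By Fermat: n is sum of two squares iff every prime p ≡ 3 (mod 4) appears to even power.
All primes ≡ 3 (mod 4) appear to even power.
Search a = 0, 1, 2, … for 1325 - a² a perfect square: first hit at a = 10: 1325 - 100 = 1225 = 35².
1325 = 10² + 35² = 100 + 1225 ✓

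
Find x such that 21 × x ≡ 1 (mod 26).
5

gcd(21, 26) = 1, so the inverse exists.
Extended Euclidean algorithm on (26, 21):
26 = 1 × 21 + 5  ⟹  5 = (1)·26 + (-1)·21
21 = 4 × 5 + 1  ⟹  1 = (-4)·26 + (5)·21
So (5)·21 ≡ 1 (mod 26), i.e. 21^(-1) ≡ 5 (mod 26).
Check: 21 × 5 = 105 ≡ 1 (mod 26)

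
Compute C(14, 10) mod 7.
0

Using Lucas' theorem:
Write n=14 and k=10 in base 7:
n in base 7: [2, 0]
k in base 7: [1, 3]
C(14,10) mod 7 = ∏ C(n_i, k_i) mod 7
Digit binomials (mod 7): C(2,1) = 2; C(0,3) = 0 (k_i > n_i)
Product: 2 × 0 = 0 ≡ 0 (mod 7)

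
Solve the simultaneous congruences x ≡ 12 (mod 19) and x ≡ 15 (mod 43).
316

Using Chinese Remainder Theorem:
M = 19 × 43 = 817
M1 = 43, M2 = 19
y1 = 43^(-1) mod 19 = 4
y2 = 19^(-1) mod 43 = 34
x = (12×43×4 + 15×19×34) mod 817 = 316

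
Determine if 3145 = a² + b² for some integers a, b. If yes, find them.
3² + 56² (a=3, b=56)

Factorization: 3145 = 5 × 17 × 37
By Fermat: n is sum of two squares iff every prime p ≡ 3 (mod 4) appears to even power.
All primes ≡ 3 (mod 4) appear to even power.
Search a = 0, 1, 2, … for 3145 - a² a perfect square: first hit at a = 3: 3145 - 9 = 3136 = 56².
3145 = 3² + 56² = 9 + 3136 ✓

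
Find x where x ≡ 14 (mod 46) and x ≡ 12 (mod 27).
336

Using Chinese Remainder Theorem:
M = 46 × 27 = 1242
M1 = 27, M2 = 46
y1 = 27^(-1) mod 46 = 29
y2 = 46^(-1) mod 27 = 10
x = (14×27×29 + 12×46×10) mod 1242 = 336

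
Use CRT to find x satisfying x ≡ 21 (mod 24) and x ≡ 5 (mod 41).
333

Using Chinese Remainder Theorem:
M = 24 × 41 = 984
M1 = 41, M2 = 24
y1 = 41^(-1) mod 24 = 17
y2 = 24^(-1) mod 41 = 12
x = (21×41×17 + 5×24×12) mod 984 = 333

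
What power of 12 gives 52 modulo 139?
24

Baby-step giant-step with step n = ⌈√139⌉ = 12.
Baby steps 12^j mod 139 (j:value) for j=0..11: 0:1, 1:12, 2:5, 3:60, 4:25, 5:22, 6:125, 7:110, 8:69, 9:133, 10:67, 11:109.
Giant-step multiplier: 12^(-12) ≡ 12^(138-12) = 12^126 ≡ 100 (mod 139).
Giant steps γ_i = 52·100^i mod 139: γ_0=52, γ_1=57, γ_2=1 (in table at j=0).
x = i·n + j = 2·12 + 0 = 24.
Check: 12^24 ≡ 52 (mod 139).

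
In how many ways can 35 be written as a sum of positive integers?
14883

p(n) counts ways to write n as a sum of positive integers (order ignored).
Euler's pentagonal recurrence: p(k) = p(k-1) + p(k-2) - p(k-5) - p(k-7) + p(k-12) + p(k-15) - ... (offsets j(3j∓1)/2, signs ++--, p(0)=1, p(<0)=0).
DP table for k = 0..34: p(0)=1, p(1)=1, p(2)=2, p(3)=3, p(4)=5, p(5)=7, p(6)=11, p(7)=15, p(8)=22, p(9)=30, p(10)=42, p(11)=56, p(12)=77, p(13)=101, p(14)=135, p(15)=176, p(16)=231, p(17)=297, p(18)=385, p(19)=490, p(20)=627, p(21)=792, p(22)=1002, p(23)=1255, p(24)=1575, p(25)=1958, p(26)=2436, p(27)=3010, p(28)=3718, p(29)=4565, p(30)=5604, p(31)=6842, p(32)=8349, p(33)=10143, p(34)=12310.
Final step: p(35) = p(34) + p(33) - p(30) - p(28) + p(23) + p(20) - p(13) - p(9) + p(0)
= 12310 + 10143 - 5604 - 3718 + 1255 + 627 - 101 - 30 + 1
= 14883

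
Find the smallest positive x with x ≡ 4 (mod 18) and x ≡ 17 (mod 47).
346

Using Chinese Remainder Theorem:
M = 18 × 47 = 846
M1 = 47, M2 = 18
y1 = 47^(-1) mod 18 = 5
y2 = 18^(-1) mod 47 = 34
x = (4×47×5 + 17×18×34) mod 846 = 346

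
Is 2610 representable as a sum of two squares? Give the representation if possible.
3² + 51² (a=3, b=51)

Factorization: 2610 = 2 × 3^2 × 5 × 29
By Fermat: n is sum of two squares iff every prime p ≡ 3 (mod 4) appears to even power.
All primes ≡ 3 (mod 4) appear to even power.
Search a = 0, 1, 2, … for 2610 - a² a perfect square: first hit at a = 3: 2610 - 9 = 2601 = 51².
2610 = 3² + 51² = 9 + 2601 ✓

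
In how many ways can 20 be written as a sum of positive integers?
627

p(n) counts ways to write n as a sum of positive integers (order ignored).
Euler's pentagonal recurrence: p(k) = p(k-1) + p(k-2) - p(k-5) - p(k-7) + p(k-12) + p(k-15) - ... (offsets j(3j∓1)/2, signs ++--, p(0)=1, p(<0)=0).
DP table for k = 0..19: p(0)=1, p(1)=1, p(2)=2, p(3)=3, p(4)=5, p(5)=7, p(6)=11, p(7)=15, p(8)=22, p(9)=30, p(10)=42, p(11)=56, p(12)=77, p(13)=101, p(14)=135, p(15)=176, p(16)=231, p(17)=297, p(18)=385, p(19)=490.
Final step: p(20) = p(19) + p(18) - p(15) - p(13) + p(8) + p(5)
= 490 + 385 - 176 - 101 + 22 + 7
= 627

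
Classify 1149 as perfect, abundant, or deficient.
deficient

Proper divisors of 1149: sum = 1 + 3 + 383 = 387
Since 387 < 1149, 1149 is deficient.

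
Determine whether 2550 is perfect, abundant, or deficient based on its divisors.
abundant

Proper divisors of 2550: sum = 1 + 2 + 3 + 5 + 6 + 10 + 15 + 17 + ... + 425 + 510 + 850 + 1275 (23 divisors) = 4146
Since 4146 > 2550, 2550 is abundant.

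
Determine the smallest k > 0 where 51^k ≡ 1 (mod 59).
29

59 is prime, so ord(51) divides φ(59) = 58.
Divisors of 58: 1, 2, 29, 58.
Repeated squaring: 51^1 ≡ 51, 51^2 ≡ 5, 51^4 ≡ 25, 51^8 ≡ 35, 51^16 ≡ 45, 51^32 ≡ 19 (mod 59).
Test 51^d mod 59 for each divisor d in increasing order:
51^1 ≡ 51
51^2 ≡ 5
51^29 = 51^16·51^8·51^4·51^1 ≡ 1  ← first divisor giving 1
The order is 29.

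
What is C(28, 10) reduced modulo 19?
0

Using Lucas' theorem:
Write n=28 and k=10 in base 19:
n in base 19: [1, 9]
k in base 19: [0, 10]
C(28,10) mod 19 = ∏ C(n_i, k_i) mod 19
Digit binomials (mod 19): C(1,0) = 1; C(9,10) = 0 (k_i > n_i)
Product: 1 × 0 = 0 ≡ 0 (mod 19)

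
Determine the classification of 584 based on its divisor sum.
deficient

Proper divisors of 584: sum = 1 + 2 + 4 + 8 + 73 + 146 + 292 = 526
Since 526 < 584, 584 is deficient.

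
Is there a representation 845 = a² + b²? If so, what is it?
2² + 29² (a=2, b=29)

Factorization: 845 = 5 × 13^2
By Fermat: n is sum of two squares iff every prime p ≡ 3 (mod 4) appears to even power.
All primes ≡ 3 (mod 4) appear to even power.
Search a = 0, 1, 2, … for 845 - a² a perfect square: first hit at a = 2: 845 - 4 = 841 = 29².
845 = 2² + 29² = 4 + 841 ✓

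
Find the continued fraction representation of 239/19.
[12; 1, 1, 2, 1, 2]

Euclidean algorithm steps:
239 = 12 × 19 + 11
19 = 1 × 11 + 8
11 = 1 × 8 + 3
8 = 2 × 3 + 2
3 = 1 × 2 + 1
2 = 2 × 1 + 0
Continued fraction: [12; 1, 1, 2, 1, 2]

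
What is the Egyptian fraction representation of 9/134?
1/15 + 1/2010

Greedy algorithm:
9/134: ceiling(134/9) = 15, use 1/15
1/2010: ceiling(2010/1) = 2010, use 1/2010
Result: 9/134 = 1/15 + 1/2010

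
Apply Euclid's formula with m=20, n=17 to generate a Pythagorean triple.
(111, 680, 689)

Euclid's formula: a = m² - n², b = 2mn, c = m² + n²
m = 20, n = 17
a = 20² - 17² = 400 - 289 = 111
b = 2 × 20 × 17 = 680
c = 20² + 17² = 400 + 289 = 689
Verification: 111² + 680² = 12321 + 462400 = 474721 = 689² ✓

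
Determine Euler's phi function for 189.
108

189 = 3^3 × 7
φ(n) = n × ∏(1 - 1/p) for each prime p dividing n
φ(189) = 189 × (1 - 1/3) × (1 - 1/7) = 108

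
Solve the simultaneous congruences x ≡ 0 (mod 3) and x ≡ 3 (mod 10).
3

Using Chinese Remainder Theorem:
M = 3 × 10 = 30
M1 = 10, M2 = 3
y1 = 10^(-1) mod 3 = 1
y2 = 3^(-1) mod 10 = 7
x = (0×10×1 + 3×3×7) mod 30 = 3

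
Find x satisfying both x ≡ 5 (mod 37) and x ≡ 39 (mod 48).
375

Using Chinese Remainder Theorem:
M = 37 × 48 = 1776
M1 = 48, M2 = 37
y1 = 48^(-1) mod 37 = 27
y2 = 37^(-1) mod 48 = 13
x = (5×48×27 + 39×37×13) mod 1776 = 375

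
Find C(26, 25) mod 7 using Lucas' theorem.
5

Using Lucas' theorem:
Write n=26 and k=25 in base 7:
n in base 7: [3, 5]
k in base 7: [3, 4]
C(26,25) mod 7 = ∏ C(n_i, k_i) mod 7
Digit binomials (mod 7): C(3,3) = 1; C(5,4) = 5
Product: 1 × 5 = 5 ≡ 5 (mod 7)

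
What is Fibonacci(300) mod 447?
3

Matrix identity: Q^n = [[F_(n+1), F_n], [F_n, F_(n-1)]] with Q = [[1,1],[1,0]].
n = 300 = 100101100₂. Square-and-multiply, entries mod 447:
Q^1 = [[1,1],[1,0]]
Q^2 = (Q^1)² = [[2,1],[1,1]]
Q^4 = (Q^2)² = [[5,3],[3,2]]
Q^9 = (Q^4)²·Q = [[55,34],[34,21]]
Q^18 = (Q^9)² = [[158,349],[349,256]]
Q^37 = (Q^18)²·Q = [[254,149],[149,105]]
Q^75 = (Q^37)²·Q = [[297,446],[446,298]]
Q^150 = (Q^75)² = [[151,299],[299,299]]
Q^300 = (Q^150)² = [[5,3],[3,2]]
F_300 mod 447 = Q^300[0][1] = 3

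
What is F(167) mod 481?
92

Matrix identity: Q^n = [[F_(n+1), F_n], [F_n, F_(n-1)]] with Q = [[1,1],[1,0]].
n = 167 = 10100111₂. Square-and-multiply, entries mod 481:
Q^1 = [[1,1],[1,0]]
Q^2 = (Q^1)² = [[2,1],[1,1]]
Q^5 = (Q^2)²·Q = [[8,5],[5,3]]
Q^10 = (Q^5)² = [[89,55],[55,34]]
Q^20 = (Q^10)² = [[364,31],[31,333]]
Q^41 = (Q^20)²·Q = [[182,220],[220,443]]
Q^83 = (Q^41)²·Q = [[169,235],[235,415]]
Q^167 = (Q^83)²·Q = [[247,92],[92,155]]
F_167 mod 481 = Q^167[0][1] = 92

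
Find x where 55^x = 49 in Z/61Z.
14

Baby-step giant-step with step n = ⌈√61⌉ = 8.
Baby steps 55^j mod 61 (j:value) for j=0..7: 0:1, 1:55, 2:36, 3:28, 4:15, 5:32, 6:52, 7:54.
Giant-step multiplier: 55^(-8) ≡ 55^(60-8) = 55^52 ≡ 16 (mod 61).
Giant steps γ_i = 49·16^i mod 61: γ_0=49, γ_1=52 (in table at j=6).
x = i·n + j = 1·8 + 6 = 14.
Check: 55^14 ≡ 49 (mod 61).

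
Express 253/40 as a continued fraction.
[6; 3, 13]

Euclidean algorithm steps:
253 = 6 × 40 + 13
40 = 3 × 13 + 1
13 = 13 × 1 + 0
Continued fraction: [6; 3, 13]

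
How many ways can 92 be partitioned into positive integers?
72533807

p(n) counts ways to write n as a sum of positive integers (order ignored).
Euler's pentagonal recurrence: p(k) = p(k-1) + p(k-2) - p(k-5) - p(k-7) + p(k-12) + p(k-15) - ... (offsets j(3j∓1)/2, signs ++--, p(0)=1, p(<0)=0).
DP table for k = 0..91: p(0)=1, p(1)=1, p(2)=2, p(3)=3, p(4)=5, p(5)=7, p(6)=11, p(7)=15, p(8)=22, p(9)=30, p(10)=42, p(11)=56, p(12)=77, p(13)=101, p(14)=135, p(15)=176, p(16)=231, p(17)=297, p(18)=385, p(19)=490, p(20)=627, p(21)=792, p(22)=1002, p(23)=1255, p(24)=1575, p(25)=1958, p(26)=2436, p(27)=3010, p(28)=3718, p(29)=4565, p(30)=5604, p(31)=6842, p(32)=8349, p(33)=10143, p(34)=12310, p(35)=14883, p(36)=17977, p(37)=21637, p(38)=26015, p(39)=31185, p(40)=37338, p(41)=44583, p(42)=53174, p(43)=63261, p(44)=75175, p(45)=89134, p(46)=105558, p(47)=124754, p(48)=147273, p(49)=173525, p(50)=204226, p(51)=239943, p(52)=281589, p(53)=329931, p(54)=386155, p(55)=451276, p(56)=526823, p(57)=614154, p(58)=715220, p(59)=831820, p(60)=966467, p(61)=1121505, p(62)=1300156, p(63)=1505499, p(64)=1741630, p(65)=2012558, p(66)=2323520, p(67)=2679689, p(68)=3087735, p(69)=3554345, p(70)=4087968, p(71)=4697205, p(72)=5392783, p(73)=6185689, p(74)=7089500, p(75)=8118264, p(76)=9289091, p(77)=10619863, p(78)=12132164, p(79)=13848650, p(80)=15796476, p(81)=18004327, p(82)=20506255, p(83)=23338469, p(84)=26543660, p(85)=30167357, p(86)=34262962, p(87)=38887673, p(88)=44108109, p(89)=49995925, p(90)=56634173, p(91)=64112359.
Final step: p(92) = p(91) + p(90) - p(87) - p(85) + p(80) + p(77) - p(70) - p(66) + p(57) + p(52) - p(41) - p(35) + p(22) + p(15) - p(0)
= 64112359 + 56634173 - 38887673 - 30167357 + 15796476 + 10619863 - 4087968 - 2323520 + 614154 + 281589 - 44583 - 14883 + 1002 + 176 - 1
= 72533807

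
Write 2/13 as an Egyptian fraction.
1/7 + 1/91

Greedy algorithm:
2/13: ceiling(13/2) = 7, use 1/7
1/91: ceiling(91/1) = 91, use 1/91
Result: 2/13 = 1/7 + 1/91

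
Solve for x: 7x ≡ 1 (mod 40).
23

gcd(7, 40) = 1, so the inverse exists.
Extended Euclidean algorithm on (40, 7):
40 = 5 × 7 + 5  ⟹  5 = (1)·40 + (-5)·7
7 = 1 × 5 + 2  ⟹  2 = (-1)·40 + (6)·7
5 = 2 × 2 + 1  ⟹  1 = (3)·40 + (-17)·7
So (-17)·7 ≡ 1 (mod 40), i.e. 7^(-1) ≡ -17 ≡ 23 (mod 40).
Check: 7 × 23 = 161 ≡ 1 (mod 40)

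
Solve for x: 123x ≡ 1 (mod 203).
170

gcd(123, 203) = 1, so the inverse exists.
Extended Euclidean algorithm on (203, 123):
203 = 1 × 123 + 80  ⟹  80 = (1)·203 + (-1)·123
123 = 1 × 80 + 43  ⟹  43 = (-1)·203 + (2)·123
80 = 1 × 43 + 37  ⟹  37 = (2)·203 + (-3)·123
43 = 1 × 37 + 6  ⟹  6 = (-3)·203 + (5)·123
37 = 6 × 6 + 1  ⟹  1 = (20)·203 + (-33)·123
So (-33)·123 ≡ 1 (mod 203), i.e. 123^(-1) ≡ -33 ≡ 170 (mod 203).
Check: 123 × 170 = 20910 ≡ 1 (mod 203)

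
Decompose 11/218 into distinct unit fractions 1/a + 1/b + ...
1/20 + 1/2180

Greedy algorithm:
11/218: ceiling(218/11) = 20, use 1/20
1/2180: ceiling(2180/1) = 2180, use 1/2180
Result: 11/218 = 1/20 + 1/2180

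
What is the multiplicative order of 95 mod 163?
81

163 is prime, so ord(95) divides φ(163) = 162.
Divisors of 162: 1, 2, 3, 6, 9, 18, 27, 54, 81, 162.
Repeated squaring: 95^1 ≡ 95, 95^2 ≡ 60, 95^4 ≡ 14, 95^8 ≡ 33, 95^16 ≡ 111, 95^32 ≡ 96, 95^64 ≡ 88, 95^128 ≡ 83 (mod 163).
Test 95^d mod 163 for each divisor d in increasing order:
95^1 ≡ 95
95^2 ≡ 60
95^3 = 95^2·95^1 ≡ 158
95^6 = 95^4·95^2 ≡ 25
95^9 = 95^8·95^1 ≡ 38
95^18 = 95^16·95^2 ≡ 140
95^27 = 95^16·95^8·95^2·95^1 ≡ 104
95^54 = 95^32·95^16·95^4·95^2 ≡ 58
95^81 = 95^64·95^16·95^1 ≡ 1  ← first divisor giving 1
The order is 81.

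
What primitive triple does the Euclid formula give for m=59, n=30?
(2581, 3540, 4381)

Euclid's formula: a = m² - n², b = 2mn, c = m² + n²
m = 59, n = 30
a = 59² - 30² = 3481 - 900 = 2581
b = 2 × 59 × 30 = 3540
c = 59² + 30² = 3481 + 900 = 4381
Verification: 2581² + 3540² = 6661561 + 12531600 = 19193161 = 4381² ✓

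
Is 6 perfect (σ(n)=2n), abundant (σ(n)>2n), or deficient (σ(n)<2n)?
perfect

Proper divisors of 6: sum = 1 + 2 + 3 = 6
Since 6 = 6, 6 is perfect.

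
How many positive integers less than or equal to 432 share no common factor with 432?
144

432 = 2^4 × 3^3
φ(n) = n × ∏(1 - 1/p) for each prime p dividing n
φ(432) = 432 × (1 - 1/2) × (1 - 1/3) = 144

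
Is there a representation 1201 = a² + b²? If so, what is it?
24² + 25² (a=24, b=25)

Factorization: 1201 = 1201
By Fermat: n is sum of two squares iff every prime p ≡ 3 (mod 4) appears to even power.
All primes ≡ 3 (mod 4) appear to even power.
Search a = 0, 1, 2, … for 1201 - a² a perfect square: first hit at a = 24: 1201 - 576 = 625 = 25².
1201 = 24² + 25² = 576 + 625 ✓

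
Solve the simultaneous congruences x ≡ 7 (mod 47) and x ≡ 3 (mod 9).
336

Using Chinese Remainder Theorem:
M = 47 × 9 = 423
M1 = 9, M2 = 47
y1 = 9^(-1) mod 47 = 21
y2 = 47^(-1) mod 9 = 5
x = (7×9×21 + 3×47×5) mod 423 = 336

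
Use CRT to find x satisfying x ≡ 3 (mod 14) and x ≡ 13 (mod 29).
129

Using Chinese Remainder Theorem:
M = 14 × 29 = 406
M1 = 29, M2 = 14
y1 = 29^(-1) mod 14 = 1
y2 = 14^(-1) mod 29 = 27
x = (3×29×1 + 13×14×27) mod 406 = 129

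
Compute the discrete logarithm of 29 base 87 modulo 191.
27

Baby-step giant-step with step n = ⌈√191⌉ = 14.
Baby steps 87^j mod 191 (j:value) for j=0..13: 0:1, 1:87, 2:120, 3:126, 4:75, 5:31, 6:23, 7:91, 8:86, 9:33, 10:6, 11:140, 12:147, 13:183.
Giant-step multiplier: 87^(-14) ≡ 87^(190-14) = 87^176 ≡ 59 (mod 191).
Giant steps γ_i = 29·59^i mod 191: γ_0=29, γ_1=183 (in table at j=13).
x = i·n + j = 1·14 + 13 = 27.
Check: 87^27 ≡ 29 (mod 191).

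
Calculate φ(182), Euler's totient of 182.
72

182 = 2 × 7 × 13
φ(n) = n × ∏(1 - 1/p) for each prime p dividing n
φ(182) = 182 × (1 - 1/2) × (1 - 1/7) × (1 - 1/13) = 72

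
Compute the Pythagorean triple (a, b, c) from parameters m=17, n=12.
(145, 408, 433)

Euclid's formula: a = m² - n², b = 2mn, c = m² + n²
m = 17, n = 12
a = 17² - 12² = 289 - 144 = 145
b = 2 × 17 × 12 = 408
c = 17² + 12² = 289 + 144 = 433
Verification: 145² + 408² = 21025 + 166464 = 187489 = 433² ✓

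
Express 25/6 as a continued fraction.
[4; 6]

Euclidean algorithm steps:
25 = 4 × 6 + 1
6 = 6 × 1 + 0
Continued fraction: [4; 6]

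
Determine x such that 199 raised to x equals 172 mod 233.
227

Baby-step giant-step with step n = ⌈√233⌉ = 16.
Baby steps 199^j mod 233 (j:value) for j=0..15: 0:1, 1:199, 2:224, 3:73, 4:81, 5:42, 6:203, 7:88, 8:37, 9:140, 10:133, 11:138, 12:201, 13:156, 14:55, 15:227.
Giant-step multiplier: 199^(-16) ≡ 199^(232-16) = 199^216 ≡ 8 (mod 233).
Giant steps γ_i = 172·8^i mod 233: γ_0=172, γ_1=211, γ_2=57, γ_3=223, γ_4=153, γ_5=59, γ_6=6, γ_7=48, γ_8=151, γ_9=43, γ_10=111, γ_11=189, γ_12=114, γ_13=213, γ_14=73 (in table at j=3).
x = i·n + j = 14·16 + 3 = 227.
Check: 199^227 ≡ 172 (mod 233).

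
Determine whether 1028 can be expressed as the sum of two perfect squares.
2² + 32² (a=2, b=32)

Factorization: 1028 = 2^2 × 257
By Fermat: n is sum of two squares iff every prime p ≡ 3 (mod 4) appears to even power.
All primes ≡ 3 (mod 4) appear to even power.
Search a = 0, 1, 2, … for 1028 - a² a perfect square: first hit at a = 2: 1028 - 4 = 1024 = 32².
1028 = 2² + 32² = 4 + 1024 ✓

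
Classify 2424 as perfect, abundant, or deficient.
abundant

Proper divisors of 2424: sum = 1 + 2 + 3 + 4 + 6 + 8 + 12 + 24 + 101 + 202 + 303 + 404 + 606 + 808 + 1212 = 3696
Since 3696 > 2424, 2424 is abundant.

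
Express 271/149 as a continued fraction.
[1; 1, 4, 1, 1, 13]

Euclidean algorithm steps:
271 = 1 × 149 + 122
149 = 1 × 122 + 27
122 = 4 × 27 + 14
27 = 1 × 14 + 13
14 = 1 × 13 + 1
13 = 13 × 1 + 0
Continued fraction: [1; 1, 4, 1, 1, 13]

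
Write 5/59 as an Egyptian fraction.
1/12 + 1/708

Greedy algorithm:
5/59: ceiling(59/5) = 12, use 1/12
1/708: ceiling(708/1) = 708, use 1/708
Result: 5/59 = 1/12 + 1/708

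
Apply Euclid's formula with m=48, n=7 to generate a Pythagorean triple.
(2255, 672, 2353)

Euclid's formula: a = m² - n², b = 2mn, c = m² + n²
m = 48, n = 7
a = 48² - 7² = 2304 - 49 = 2255
b = 2 × 48 × 7 = 672
c = 48² + 7² = 2304 + 49 = 2353
Verification: 2255² + 672² = 5085025 + 451584 = 5536609 = 2353² ✓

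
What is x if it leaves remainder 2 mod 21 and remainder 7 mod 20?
107

Using Chinese Remainder Theorem:
M = 21 × 20 = 420
M1 = 20, M2 = 21
y1 = 20^(-1) mod 21 = 20
y2 = 21^(-1) mod 20 = 1
x = (2×20×20 + 7×21×1) mod 420 = 107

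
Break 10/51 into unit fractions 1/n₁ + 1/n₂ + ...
1/6 + 1/34

Greedy algorithm:
10/51: ceiling(51/10) = 6, use 1/6
1/34: ceiling(34/1) = 34, use 1/34
Result: 10/51 = 1/6 + 1/34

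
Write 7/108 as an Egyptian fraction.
1/16 + 1/432

Greedy algorithm:
7/108: ceiling(108/7) = 16, use 1/16
1/432: ceiling(432/1) = 432, use 1/432
Result: 7/108 = 1/16 + 1/432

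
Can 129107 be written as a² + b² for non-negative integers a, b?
Not possible

Factorization: 129107 = 11^3 × 97
By Fermat: n is sum of two squares iff every prime p ≡ 3 (mod 4) appears to even power.
Prime(s) ≡ 3 (mod 4) with odd exponent: [(11, 3)]
Therefore 129107 cannot be expressed as a² + b².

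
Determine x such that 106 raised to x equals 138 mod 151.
134

Baby-step giant-step with step n = ⌈√151⌉ = 13.
Baby steps 106^j mod 151 (j:value) for j=0..12: 0:1, 1:106, 2:62, 3:79, 4:69, 5:66, 6:50, 7:15, 8:80, 9:24, 10:128, 11:129, 12:84.
Giant-step multiplier: 106^(-13) ≡ 106^(150-13) = 106^137 ≡ 30 (mod 151).
Giant steps γ_i = 138·30^i mod 151: γ_0=138, γ_1=63, γ_2=78, γ_3=75, γ_4=136, γ_5=3, γ_6=90, γ_7=133, γ_8=64, γ_9=108, γ_10=69 (in table at j=4).
x = i·n + j = 10·13 + 4 = 134.
Check: 106^134 ≡ 138 (mod 151).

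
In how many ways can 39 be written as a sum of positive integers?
31185

p(n) counts ways to write n as a sum of positive integers (order ignored).
Euler's pentagonal recurrence: p(k) = p(k-1) + p(k-2) - p(k-5) - p(k-7) + p(k-12) + p(k-15) - ... (offsets j(3j∓1)/2, signs ++--, p(0)=1, p(<0)=0).
DP table for k = 0..38: p(0)=1, p(1)=1, p(2)=2, p(3)=3, p(4)=5, p(5)=7, p(6)=11, p(7)=15, p(8)=22, p(9)=30, p(10)=42, p(11)=56, p(12)=77, p(13)=101, p(14)=135, p(15)=176, p(16)=231, p(17)=297, p(18)=385, p(19)=490, p(20)=627, p(21)=792, p(22)=1002, p(23)=1255, p(24)=1575, p(25)=1958, p(26)=2436, p(27)=3010, p(28)=3718, p(29)=4565, p(30)=5604, p(31)=6842, p(32)=8349, p(33)=10143, p(34)=12310, p(35)=14883, p(36)=17977, p(37)=21637, p(38)=26015.
Final step: p(39) = p(38) + p(37) - p(34) - p(32) + p(27) + p(24) - p(17) - p(13) + p(4)
= 26015 + 21637 - 12310 - 8349 + 3010 + 1575 - 297 - 101 + 5
= 31185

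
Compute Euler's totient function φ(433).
432

433 = 433
φ(n) = n × ∏(1 - 1/p) for each prime p dividing n
φ(433) = 433 × (1 - 1/433) = 432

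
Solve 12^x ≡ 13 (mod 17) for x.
4

Baby-step giant-step with step n = ⌈√17⌉ = 5.
Baby steps 12^j mod 17 (j:value) for j=0..4: 0:1, 1:12, 2:8, 3:11, 4:13.
h = 13 is already in the table at j=4, so x = 4.
Check: 12^4 ≡ 13 (mod 17).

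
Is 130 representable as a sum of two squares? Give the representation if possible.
3² + 11² (a=3, b=11)

Factorization: 130 = 2 × 5 × 13
By Fermat: n is sum of two squares iff every prime p ≡ 3 (mod 4) appears to even power.
All primes ≡ 3 (mod 4) appear to even power.
Search a = 0, 1, 2, … for 130 - a² a perfect square: first hit at a = 3: 130 - 9 = 121 = 11².
130 = 3² + 11² = 9 + 121 ✓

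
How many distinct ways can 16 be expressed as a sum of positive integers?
231

p(n) counts ways to write n as a sum of positive integers (order ignored).
Euler's pentagonal recurrence: p(k) = p(k-1) + p(k-2) - p(k-5) - p(k-7) + p(k-12) + p(k-15) - ... (offsets j(3j∓1)/2, signs ++--, p(0)=1, p(<0)=0).
DP table for k = 0..15: p(0)=1, p(1)=1, p(2)=2, p(3)=3, p(4)=5, p(5)=7, p(6)=11, p(7)=15, p(8)=22, p(9)=30, p(10)=42, p(11)=56, p(12)=77, p(13)=101, p(14)=135, p(15)=176.
Final step: p(16) = p(15) + p(14) - p(11) - p(9) + p(4) + p(1)
= 176 + 135 - 56 - 30 + 5 + 1
= 231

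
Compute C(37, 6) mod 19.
1

Using Lucas' theorem:
Write n=37 and k=6 in base 19:
n in base 19: [1, 18]
k in base 19: [0, 6]
C(37,6) mod 19 = ∏ C(n_i, k_i) mod 19
Digit binomials (mod 19): C(1,0) = 1; C(18,6) = 18564 ≡ 1
Product: 1 × 1 = 1 ≡ 1 (mod 19)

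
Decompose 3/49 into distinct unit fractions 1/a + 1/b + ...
1/17 + 1/417 + 1/347361

Greedy algorithm:
3/49: ceiling(49/3) = 17, use 1/17
2/833: ceiling(833/2) = 417, use 1/417
1/347361: ceiling(347361/1) = 347361, use 1/347361
Result: 3/49 = 1/17 + 1/417 + 1/347361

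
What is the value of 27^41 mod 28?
27

Repeated squaring. Binary of 41 = 101001.
27^1 ≡ 27 (mod 28); 27^2 ≡ 1 (mod 28); 27^4 ≡ 1 (mod 28); 27^8 ≡ 1 (mod 28); 27^16 ≡ 1 (mod 28); 27^32 ≡ 1 (mod 28)
27^41 = 27^1 × 27^8 × 27^32 ≡ 27 (mod 28)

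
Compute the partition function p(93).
82010177

p(n) counts ways to write n as a sum of positive integers (order ignored).
Euler's pentagonal recurrence: p(k) = p(k-1) + p(k-2) - p(k-5) - p(k-7) + p(k-12) + p(k-15) - ... (offsets j(3j∓1)/2, signs ++--, p(0)=1, p(<0)=0).
DP table for k = 0..92: p(0)=1, p(1)=1, p(2)=2, p(3)=3, p(4)=5, p(5)=7, p(6)=11, p(7)=15, p(8)=22, p(9)=30, p(10)=42, p(11)=56, p(12)=77, p(13)=101, p(14)=135, p(15)=176, p(16)=231, p(17)=297, p(18)=385, p(19)=490, p(20)=627, p(21)=792, p(22)=1002, p(23)=1255, p(24)=1575, p(25)=1958, p(26)=2436, p(27)=3010, p(28)=3718, p(29)=4565, p(30)=5604, p(31)=6842, p(32)=8349, p(33)=10143, p(34)=12310, p(35)=14883, p(36)=17977, p(37)=21637, p(38)=26015, p(39)=31185, p(40)=37338, p(41)=44583, p(42)=53174, p(43)=63261, p(44)=75175, p(45)=89134, p(46)=105558, p(47)=124754, p(48)=147273, p(49)=173525, p(50)=204226, p(51)=239943, p(52)=281589, p(53)=329931, p(54)=386155, p(55)=451276, p(56)=526823, p(57)=614154, p(58)=715220, p(59)=831820, p(60)=966467, p(61)=1121505, p(62)=1300156, p(63)=1505499, p(64)=1741630, p(65)=2012558, p(66)=2323520, p(67)=2679689, p(68)=3087735, p(69)=3554345, p(70)=4087968, p(71)=4697205, p(72)=5392783, p(73)=6185689, p(74)=7089500, p(75)=8118264, p(76)=9289091, p(77)=10619863, p(78)=12132164, p(79)=13848650, p(80)=15796476, p(81)=18004327, p(82)=20506255, p(83)=23338469, p(84)=26543660, p(85)=30167357, p(86)=34262962, p(87)=38887673, p(88)=44108109, p(89)=49995925, p(90)=56634173, p(91)=64112359, p(92)=72533807.
Final step: p(93) = p(92) + p(91) - p(88) - p(86) + p(81) + p(78) - p(71) - p(67) + p(58) + p(53) - p(42) - p(36) + p(23) + p(16) - p(1)
= 72533807 + 64112359 - 44108109 - 34262962 + 18004327 + 12132164 - 4697205 - 2679689 + 715220 + 329931 - 53174 - 17977 + 1255 + 231 - 1
= 82010177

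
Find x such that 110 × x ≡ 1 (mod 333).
221

gcd(110, 333) = 1, so the inverse exists.
Extended Euclidean algorithm on (333, 110):
333 = 3 × 110 + 3  ⟹  3 = (1)·333 + (-3)·110
110 = 36 × 3 + 2  ⟹  2 = (-36)·333 + (109)·110
3 = 1 × 2 + 1  ⟹  1 = (37)·333 + (-112)·110
So (-112)·110 ≡ 1 (mod 333), i.e. 110^(-1) ≡ -112 ≡ 221 (mod 333).
Check: 110 × 221 = 24310 ≡ 1 (mod 333)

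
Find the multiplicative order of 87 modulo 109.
54

109 is prime, so ord(87) divides φ(109) = 108.
Divisors of 108: 1, 2, 3, 4, 6, 9, 12, 18, 27, 36, 54, 108.
Repeated squaring: 87^1 ≡ 87, 87^2 ≡ 48, 87^4 ≡ 15, 87^8 ≡ 7, 87^16 ≡ 49, 87^32 ≡ 3, 87^64 ≡ 9 (mod 109).
Test 87^d mod 109 for each divisor d in increasing order:
87^1 ≡ 87
87^2 ≡ 48
87^3 = 87^2·87^1 ≡ 34
87^4 ≡ 15
87^6 = 87^4·87^2 ≡ 66
87^9 = 87^8·87^1 ≡ 64
87^12 = 87^8·87^4 ≡ 105
87^18 = 87^16·87^2 ≡ 63
87^27 = 87^16·87^8·87^2·87^1 ≡ 108
87^36 = 87^32·87^4 ≡ 45
87^54 = 87^32·87^16·87^4·87^2 ≡ 1  ← first divisor giving 1
The order is 54.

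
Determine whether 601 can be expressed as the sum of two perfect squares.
5² + 24² (a=5, b=24)

Factorization: 601 = 601
By Fermat: n is sum of two squares iff every prime p ≡ 3 (mod 4) appears to even power.
All primes ≡ 3 (mod 4) appear to even power.
Search a = 0, 1, 2, … for 601 - a² a perfect square: first hit at a = 5: 601 - 25 = 576 = 24².
601 = 5² + 24² = 25 + 576 ✓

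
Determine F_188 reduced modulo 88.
21

Matrix identity: Q^n = [[F_(n+1), F_n], [F_n, F_(n-1)]] with Q = [[1,1],[1,0]].
n = 188 = 10111100₂. Square-and-multiply, entries mod 88:
Q^1 = [[1,1],[1,0]]
Q^2 = (Q^1)² = [[2,1],[1,1]]
Q^5 = (Q^2)²·Q = [[8,5],[5,3]]
Q^11 = (Q^5)²·Q = [[56,1],[1,55]]
Q^23 = (Q^11)²·Q = [[80,57],[57,23]]
Q^47 = (Q^23)²·Q = [[32,57],[57,63]]
Q^94 = (Q^47)² = [[49,47],[47,2]]
Q^188 = (Q^94)² = [[34,21],[21,13]]
F_188 mod 88 = Q^188[0][1] = 21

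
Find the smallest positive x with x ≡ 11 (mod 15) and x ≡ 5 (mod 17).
56

Using Chinese Remainder Theorem:
M = 15 × 17 = 255
M1 = 17, M2 = 15
y1 = 17^(-1) mod 15 = 8
y2 = 15^(-1) mod 17 = 8
x = (11×17×8 + 5×15×8) mod 255 = 56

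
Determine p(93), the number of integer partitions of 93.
82010177

p(n) counts ways to write n as a sum of positive integers (order ignored).
Euler's pentagonal recurrence: p(k) = p(k-1) + p(k-2) - p(k-5) - p(k-7) + p(k-12) + p(k-15) - ... (offsets j(3j∓1)/2, signs ++--, p(0)=1, p(<0)=0).
DP table for k = 0..92: p(0)=1, p(1)=1, p(2)=2, p(3)=3, p(4)=5, p(5)=7, p(6)=11, p(7)=15, p(8)=22, p(9)=30, p(10)=42, p(11)=56, p(12)=77, p(13)=101, p(14)=135, p(15)=176, p(16)=231, p(17)=297, p(18)=385, p(19)=490, p(20)=627, p(21)=792, p(22)=1002, p(23)=1255, p(24)=1575, p(25)=1958, p(26)=2436, p(27)=3010, p(28)=3718, p(29)=4565, p(30)=5604, p(31)=6842, p(32)=8349, p(33)=10143, p(34)=12310, p(35)=14883, p(36)=17977, p(37)=21637, p(38)=26015, p(39)=31185, p(40)=37338, p(41)=44583, p(42)=53174, p(43)=63261, p(44)=75175, p(45)=89134, p(46)=105558, p(47)=124754, p(48)=147273, p(49)=173525, p(50)=204226, p(51)=239943, p(52)=281589, p(53)=329931, p(54)=386155, p(55)=451276, p(56)=526823, p(57)=614154, p(58)=715220, p(59)=831820, p(60)=966467, p(61)=1121505, p(62)=1300156, p(63)=1505499, p(64)=1741630, p(65)=2012558, p(66)=2323520, p(67)=2679689, p(68)=3087735, p(69)=3554345, p(70)=4087968, p(71)=4697205, p(72)=5392783, p(73)=6185689, p(74)=7089500, p(75)=8118264, p(76)=9289091, p(77)=10619863, p(78)=12132164, p(79)=13848650, p(80)=15796476, p(81)=18004327, p(82)=20506255, p(83)=23338469, p(84)=26543660, p(85)=30167357, p(86)=34262962, p(87)=38887673, p(88)=44108109, p(89)=49995925, p(90)=56634173, p(91)=64112359, p(92)=72533807.
Final step: p(93) = p(92) + p(91) - p(88) - p(86) + p(81) + p(78) - p(71) - p(67) + p(58) + p(53) - p(42) - p(36) + p(23) + p(16) - p(1)
= 72533807 + 64112359 - 44108109 - 34262962 + 18004327 + 12132164 - 4697205 - 2679689 + 715220 + 329931 - 53174 - 17977 + 1255 + 231 - 1
= 82010177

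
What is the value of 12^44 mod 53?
16

Repeated squaring. Binary of 44 = 101100.
12^1 ≡ 12 (mod 53); 12^2 ≡ 38 (mod 53); 12^4 ≡ 13 (mod 53); 12^8 ≡ 10 (mod 53); 12^16 ≡ 47 (mod 53); 12^32 ≡ 36 (mod 53)
12^44 = 12^4 × 12^8 × 12^32 ≡ 16 (mod 53)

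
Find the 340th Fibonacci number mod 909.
147

Matrix identity: Q^n = [[F_(n+1), F_n], [F_n, F_(n-1)]] with Q = [[1,1],[1,0]].
n = 340 = 101010100₂. Square-and-multiply, entries mod 909:
Q^1 = [[1,1],[1,0]]
Q^2 = (Q^1)² = [[2,1],[1,1]]
Q^5 = (Q^2)²·Q = [[8,5],[5,3]]
Q^10 = (Q^5)² = [[89,55],[55,34]]
Q^21 = (Q^10)²·Q = [[440,38],[38,402]]
Q^42 = (Q^21)² = [[518,181],[181,337]]
Q^85 = (Q^42)²·Q = [[431,206],[206,225]]
Q^170 = (Q^85)² = [[38,604],[604,343]]
Q^340 = (Q^170)² = [[842,147],[147,695]]
F_340 mod 909 = Q^340[0][1] = 147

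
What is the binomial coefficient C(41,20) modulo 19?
6

Using Lucas' theorem:
Write n=41 and k=20 in base 19:
n in base 19: [2, 3]
k in base 19: [1, 1]
C(41,20) mod 19 = ∏ C(n_i, k_i) mod 19
Digit binomials (mod 19): C(2,1) = 2; C(3,1) = 3
Product: 2 × 3 = 6 ≡ 6 (mod 19)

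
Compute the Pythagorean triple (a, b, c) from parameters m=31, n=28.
(177, 1736, 1745)

Euclid's formula: a = m² - n², b = 2mn, c = m² + n²
m = 31, n = 28
a = 31² - 28² = 961 - 784 = 177
b = 2 × 31 × 28 = 1736
c = 31² + 28² = 961 + 784 = 1745
Verification: 177² + 1736² = 31329 + 3013696 = 3045025 = 1745² ✓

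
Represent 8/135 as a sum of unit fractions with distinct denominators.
1/17 + 1/2295

Greedy algorithm:
8/135: ceiling(135/8) = 17, use 1/17
1/2295: ceiling(2295/1) = 2295, use 1/2295
Result: 8/135 = 1/17 + 1/2295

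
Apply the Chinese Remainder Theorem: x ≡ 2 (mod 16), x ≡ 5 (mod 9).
50

Using Chinese Remainder Theorem:
M = 16 × 9 = 144
M1 = 9, M2 = 16
y1 = 9^(-1) mod 16 = 9
y2 = 16^(-1) mod 9 = 4
x = (2×9×9 + 5×16×4) mod 144 = 50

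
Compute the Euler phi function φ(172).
84

172 = 2^2 × 43
φ(n) = n × ∏(1 - 1/p) for each prime p dividing n
φ(172) = 172 × (1 - 1/2) × (1 - 1/43) = 84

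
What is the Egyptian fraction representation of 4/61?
1/16 + 1/326 + 1/159088

Greedy algorithm:
4/61: ceiling(61/4) = 16, use 1/16
3/976: ceiling(976/3) = 326, use 1/326
1/159088: ceiling(159088/1) = 159088, use 1/159088
Result: 4/61 = 1/16 + 1/326 + 1/159088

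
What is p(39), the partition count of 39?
31185

p(n) counts ways to write n as a sum of positive integers (order ignored).
Euler's pentagonal recurrence: p(k) = p(k-1) + p(k-2) - p(k-5) - p(k-7) + p(k-12) + p(k-15) - ... (offsets j(3j∓1)/2, signs ++--, p(0)=1, p(<0)=0).
DP table for k = 0..38: p(0)=1, p(1)=1, p(2)=2, p(3)=3, p(4)=5, p(5)=7, p(6)=11, p(7)=15, p(8)=22, p(9)=30, p(10)=42, p(11)=56, p(12)=77, p(13)=101, p(14)=135, p(15)=176, p(16)=231, p(17)=297, p(18)=385, p(19)=490, p(20)=627, p(21)=792, p(22)=1002, p(23)=1255, p(24)=1575, p(25)=1958, p(26)=2436, p(27)=3010, p(28)=3718, p(29)=4565, p(30)=5604, p(31)=6842, p(32)=8349, p(33)=10143, p(34)=12310, p(35)=14883, p(36)=17977, p(37)=21637, p(38)=26015.
Final step: p(39) = p(38) + p(37) - p(34) - p(32) + p(27) + p(24) - p(17) - p(13) + p(4)
= 26015 + 21637 - 12310 - 8349 + 3010 + 1575 - 297 - 101 + 5
= 31185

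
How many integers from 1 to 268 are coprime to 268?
132

268 = 2^2 × 67
φ(n) = n × ∏(1 - 1/p) for each prime p dividing n
φ(268) = 268 × (1 - 1/2) × (1 - 1/67) = 132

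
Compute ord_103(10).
34

103 is prime, so ord(10) divides φ(103) = 102.
Divisors of 102: 1, 2, 3, 6, 17, 34, 51, 102.
Repeated squaring: 10^1 ≡ 10, 10^2 ≡ 100, 10^4 ≡ 9, 10^8 ≡ 81, 10^16 ≡ 72, 10^32 ≡ 34, 10^64 ≡ 23 (mod 103).
Test 10^d mod 103 for each divisor d in increasing order:
10^1 ≡ 10
10^2 ≡ 100
10^3 = 10^2·10^1 ≡ 73
10^6 = 10^4·10^2 ≡ 76
10^17 = 10^16·10^1 ≡ 102
10^34 = 10^32·10^2 ≡ 1  ← first divisor giving 1
The order is 34.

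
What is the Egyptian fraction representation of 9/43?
1/5 + 1/108 + 1/23220

Greedy algorithm:
9/43: ceiling(43/9) = 5, use 1/5
2/215: ceiling(215/2) = 108, use 1/108
1/23220: ceiling(23220/1) = 23220, use 1/23220
Result: 9/43 = 1/5 + 1/108 + 1/23220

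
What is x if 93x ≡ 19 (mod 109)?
x ≡ 101 (mod 109)

gcd(93, 109) = 1, which divides 19, so solutions exist.
Find 93^(-1) mod 109 by the extended Euclidean algorithm:
109 = 1 × 93 + 16  ⟹  16 = (1)·109 + (-1)·93
93 = 5 × 16 + 13  ⟹  13 = (-5)·109 + (6)·93
16 = 1 × 13 + 3  ⟹  3 = (6)·109 + (-7)·93
13 = 4 × 3 + 1  ⟹  1 = (-29)·109 + (34)·93
So (34)·93 ≡ 1 (mod 109), i.e. 93^(-1) ≡ 34 (mod 109).
x ≡ 34 × 19 = 646 ≡ 101 (mod 109).
Check: 93 × 101 = 9393 ≡ 19 (mod 109).
Unique solution: x ≡ 101 (mod 109)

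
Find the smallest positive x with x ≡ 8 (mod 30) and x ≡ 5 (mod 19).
518

Using Chinese Remainder Theorem:
M = 30 × 19 = 570
M1 = 19, M2 = 30
y1 = 19^(-1) mod 30 = 19
y2 = 30^(-1) mod 19 = 7
x = (8×19×19 + 5×30×7) mod 570 = 518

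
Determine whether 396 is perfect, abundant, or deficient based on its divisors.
abundant

Proper divisors of 396: sum = 1 + 2 + 3 + 4 + 6 + 9 + 11 + 12 + ... + 66 + 99 + 132 + 198 (17 divisors) = 696
Since 696 > 396, 396 is abundant.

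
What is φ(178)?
88

178 = 2 × 89
φ(n) = n × ∏(1 - 1/p) for each prime p dividing n
φ(178) = 178 × (1 - 1/2) × (1 - 1/89) = 88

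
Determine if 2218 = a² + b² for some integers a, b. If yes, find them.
3² + 47² (a=3, b=47)

Factorization: 2218 = 2 × 1109
By Fermat: n is sum of two squares iff every prime p ≡ 3 (mod 4) appears to even power.
All primes ≡ 3 (mod 4) appear to even power.
Search a = 0, 1, 2, … for 2218 - a² a perfect square: first hit at a = 3: 2218 - 9 = 2209 = 47².
2218 = 3² + 47² = 9 + 2209 ✓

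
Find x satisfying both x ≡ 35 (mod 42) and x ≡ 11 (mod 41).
749

Using Chinese Remainder Theorem:
M = 42 × 41 = 1722
M1 = 41, M2 = 42
y1 = 41^(-1) mod 42 = 41
y2 = 42^(-1) mod 41 = 1
x = (35×41×41 + 11×42×1) mod 1722 = 749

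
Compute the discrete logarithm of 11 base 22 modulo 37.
30

Baby-step giant-step with step n = ⌈√37⌉ = 7.
Baby steps 22^j mod 37 (j:value) for j=0..6: 0:1, 1:22, 2:3, 3:29, 4:9, 5:13, 6:27.
Giant-step multiplier: 22^(-7) ≡ 22^(36-7) = 22^29 ≡ 19 (mod 37).
Giant steps γ_i = 11·19^i mod 37: γ_0=11, γ_1=24, γ_2=12, γ_3=6, γ_4=3 (in table at j=2).
x = i·n + j = 4·7 + 2 = 30.
Check: 22^30 ≡ 11 (mod 37).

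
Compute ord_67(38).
6

67 is prime, so ord(38) divides φ(67) = 66.
Divisors of 66: 1, 2, 3, 6, 11, 22, 33, 66.
Repeated squaring: 38^1 ≡ 38, 38^2 ≡ 37, 38^4 ≡ 29, 38^8 ≡ 37, 38^16 ≡ 29, 38^32 ≡ 37, 38^64 ≡ 29 (mod 67).
Test 38^d mod 67 for each divisor d in increasing order:
38^1 ≡ 38
38^2 ≡ 37
38^3 = 38^2·38^1 ≡ 66
38^6 = 38^4·38^2 ≡ 1  ← first divisor giving 1
The order is 6.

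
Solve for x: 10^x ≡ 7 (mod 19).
12

Baby-step giant-step with step n = ⌈√19⌉ = 5.
Baby steps 10^j mod 19 (j:value) for j=0..4: 0:1, 1:10, 2:5, 3:12, 4:6.
Giant-step multiplier: 10^(-5) ≡ 10^(18-5) = 10^13 ≡ 13 (mod 19).
Giant steps γ_i = 7·13^i mod 19: γ_0=7, γ_1=15, γ_2=5 (in table at j=2).
x = i·n + j = 2·5 + 2 = 12.
Check: 10^12 ≡ 7 (mod 19).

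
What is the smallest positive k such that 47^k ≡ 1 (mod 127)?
21

127 is prime, so ord(47) divides φ(127) = 126.
Divisors of 126: 1, 2, 3, 6, 7, 9, 14, 18, 21, 42, 63, 126.
Repeated squaring: 47^1 ≡ 47, 47^2 ≡ 50, 47^4 ≡ 87, 47^8 ≡ 76, 47^16 ≡ 61, 47^32 ≡ 38, 47^64 ≡ 47 (mod 127).
Test 47^d mod 127 for each divisor d in increasing order:
47^1 ≡ 47
47^2 ≡ 50
47^3 = 47^2·47^1 ≡ 64
47^6 = 47^4·47^2 ≡ 32
47^7 = 47^4·47^2·47^1 ≡ 107
47^9 = 47^8·47^1 ≡ 16
47^14 = 47^8·47^4·47^2 ≡ 19
47^18 = 47^16·47^2 ≡ 2
47^21 = 47^16·47^4·47^1 ≡ 1  ← first divisor giving 1
The order is 21.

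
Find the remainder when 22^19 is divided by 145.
13

Repeated squaring. Binary of 19 = 10011.
22^1 ≡ 22 (mod 145); 22^2 ≡ 49 (mod 145); 22^4 ≡ 81 (mod 145); 22^8 ≡ 36 (mod 145); 22^16 ≡ 136 (mod 145)
22^19 = 22^1 × 22^2 × 22^16 ≡ 13 (mod 145)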